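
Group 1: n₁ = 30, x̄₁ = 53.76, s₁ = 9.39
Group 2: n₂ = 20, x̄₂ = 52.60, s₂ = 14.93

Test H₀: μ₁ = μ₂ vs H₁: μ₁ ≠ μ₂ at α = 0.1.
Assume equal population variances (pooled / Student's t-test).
Student's two-sample t-test (equal variances):
H₀: μ₁ = μ₂
H₁: μ₁ ≠ μ₂
df = n₁ + n₂ - 2 = 48
Pooled variance s_p² = [(n₁-1)s₁² + (n₂-1)s₂²] / (n₁ + n₂ - 2) = [(29)(9.39²) + (19)(14.93²)] / 48 = 141.5038
SE = √(s_p²(1/n₁ + 1/n₂)) = √(141.5038 × (1/30 + 1/20)) = 3.4339
t = (x̄₁ - x̄₂) / SE = (53.76 - 52.60) / 3.4339 = 1.16 / 3.4339 = 0.338
p-value = 0.7370

Since p-value > α = 0.1, we fail to reject H₀.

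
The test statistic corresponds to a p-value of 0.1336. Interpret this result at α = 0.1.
Since p = 0.1336 > α = 0.1, fail to reject H₀.
There is insufficient evidence to reject the null hypothesis; the result is not statistically significant at the 0.1 level.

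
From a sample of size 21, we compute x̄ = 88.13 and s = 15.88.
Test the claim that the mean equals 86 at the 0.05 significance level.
One-sample t-test:
H₀: μ = 86
H₁: μ ≠ 86
df = n - 1 = 20
t = (x̄ - μ₀) / (s/√n) = (88.13 - 86) / (15.88/√21) = 0.615
p-value = 0.5457

Since p-value > α = 0.05, we fail to reject H₀.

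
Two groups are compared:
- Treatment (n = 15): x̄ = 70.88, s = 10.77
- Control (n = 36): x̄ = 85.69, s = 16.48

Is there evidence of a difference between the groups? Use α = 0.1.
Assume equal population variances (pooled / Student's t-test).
Student's two-sample t-test (equal variances):
H₀: μ₁ = μ₂
H₁: μ₁ ≠ μ₂
df = n₁ + n₂ - 2 = 49
Pooled variance s_p² = [(n₁-1)s₁² + (n₂-1)s₂²] / (n₁ + n₂ - 2) = [(14)(10.77²) + (35)(16.48²)] / 49 = 227.1340
SE = √(s_p²(1/n₁ + 1/n₂)) = √(227.1340 × (1/15 + 1/36)) = 4.6316
t = (x̄₁ - x̄₂) / SE = (70.88 - 85.69) / 4.6316 = -14.81 / 4.6316 = -3.198
p-value = 0.0024

Since p-value < α = 0.1, we reject H₀.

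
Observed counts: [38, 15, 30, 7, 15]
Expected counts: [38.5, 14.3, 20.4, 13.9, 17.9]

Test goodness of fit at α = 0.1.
Chi-square goodness of fit test:
H₀: observed counts match expected distribution
H₁: observed counts differ from expected distribution
df = k - 1 = 4
χ² = Σ(O - E)²/E
   = (38 - 38.5)²/38.5 + (15 - 14.3)²/14.3 + (30 - 20.4)²/20.4 + (7 - 13.9)²/13.9 + (15 - 17.9)²/17.9
   = 0.006 + 0.034 + 4.518 + 3.425 + 0.470
   = 8.45
p-value = 0.0763

Since p-value < α = 0.1, we reject H₀.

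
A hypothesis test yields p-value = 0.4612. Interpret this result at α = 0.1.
Since p = 0.4612 > α = 0.1, fail to reject H₀.
There is insufficient evidence to reject the null hypothesis; the result is not statistically significant at the 0.1 level.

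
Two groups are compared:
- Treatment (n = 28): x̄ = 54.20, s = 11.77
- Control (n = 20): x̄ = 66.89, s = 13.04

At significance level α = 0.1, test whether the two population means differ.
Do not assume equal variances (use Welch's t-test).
Welch's two-sample t-test:
H₀: μ₁ = μ₂
H₁: μ₁ ≠ μ₂
s₁²/n₁ = 11.77²/28 = 4.9476,  s₂²/n₂ = 13.04²/20 = 8.5021
SE = √(s₁²/n₁ + s₂²/n₂) = √(4.9476 + 8.5021) = 3.6674
df (Welch-Satterthwaite) = (s₁²/n₁ + s₂²/n₂)² / [(s₁²/n₁)²/(n₁-1) + (s₂²/n₂)²/(n₂-1)] ≈ 38.40
t = (x̄₁ - x̄₂) / SE = (54.20 - 66.89) / 3.6674 = -12.69 / 3.6674 = -3.460
p-value = 0.0013

Since p-value < α = 0.1, we reject H₀.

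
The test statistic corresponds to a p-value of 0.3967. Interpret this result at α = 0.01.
Since p = 0.3967 > α = 0.01, fail to reject H₀.
There is insufficient evidence to reject the null hypothesis; the result is not statistically significant at the 0.01 level.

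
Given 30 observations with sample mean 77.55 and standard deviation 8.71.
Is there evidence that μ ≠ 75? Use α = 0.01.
One-sample t-test:
H₀: μ = 75
H₁: μ ≠ 75
df = n - 1 = 29
t = (x̄ - μ₀) / (s/√n) = (77.55 - 75) / (8.71/√30) = 1.604
p-value = 0.1197

Since p-value > α = 0.01, we fail to reject H₀.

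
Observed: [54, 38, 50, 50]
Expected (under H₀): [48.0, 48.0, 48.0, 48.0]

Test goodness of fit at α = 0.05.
Chi-square goodness of fit test:
H₀: observed counts match expected distribution
H₁: observed counts differ from expected distribution
df = k - 1 = 3
χ² = Σ(O - E)²/E
   = (54 - 48.0)²/48.0 + (38 - 48.0)²/48.0 + (50 - 48.0)²/48.0 + (50 - 48.0)²/48.0
   = 0.750 + 2.083 + 0.083 + 0.083
   = 3.00
p-value = 0.3916

Since p-value > α = 0.05, we fail to reject H₀.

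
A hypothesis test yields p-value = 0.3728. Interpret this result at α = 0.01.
Since p = 0.3728 > α = 0.01, fail to reject H₀.
There is insufficient evidence to reject the null hypothesis; the result is not statistically significant at the 0.01 level.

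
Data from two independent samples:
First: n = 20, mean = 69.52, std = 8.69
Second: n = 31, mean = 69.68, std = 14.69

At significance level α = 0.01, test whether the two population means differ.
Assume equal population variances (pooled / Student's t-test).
Student's two-sample t-test (equal variances):
H₀: μ₁ = μ₂
H₁: μ₁ ≠ μ₂
df = n₁ + n₂ - 2 = 49
Pooled variance s_p² = [(n₁-1)s₁² + (n₂-1)s₂²] / (n₁ + n₂ - 2) = [(19)(8.69²) + (30)(14.69²)] / 49 = 161.4018
SE = √(s_p²(1/n₁ + 1/n₂)) = √(161.4018 × (1/20 + 1/31)) = 3.6437
t = (x̄₁ - x̄₂) / SE = (69.52 - 69.68) / 3.6437 = -0.16 / 3.6437 = -0.044
p-value = 0.9652

Since p-value > α = 0.01, we fail to reject H₀.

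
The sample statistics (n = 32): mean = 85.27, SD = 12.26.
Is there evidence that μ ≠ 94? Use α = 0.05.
One-sample t-test:
H₀: μ = 94
H₁: μ ≠ 94
df = n - 1 = 31
t = (x̄ - μ₀) / (s/√n) = (85.27 - 94) / (12.26/√32) = -4.028
p-value = 0.0003

Since p-value < α = 0.05, we reject H₀.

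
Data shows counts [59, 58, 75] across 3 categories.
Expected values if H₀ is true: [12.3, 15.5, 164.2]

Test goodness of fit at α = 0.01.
Chi-square goodness of fit test:
H₀: observed counts match expected distribution
H₁: observed counts differ from expected distribution
df = k - 1 = 2
χ² = Σ(O - E)²/E
   = (59 - 12.3)²/12.3 + (58 - 15.5)²/15.5 + (75 - 164.2)²/164.2
   = 177.308 + 116.532 + 48.457
   = 342.30
p-value < 0.0001

Since p-value < α = 0.01, we reject H₀.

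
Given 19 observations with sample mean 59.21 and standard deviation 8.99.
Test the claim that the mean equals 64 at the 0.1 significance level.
One-sample t-test:
H₀: μ = 64
H₁: μ ≠ 64
df = n - 1 = 18
t = (x̄ - μ₀) / (s/√n) = (59.21 - 64) / (8.99/√19) = -2.322
p-value = 0.0321

Since p-value < α = 0.1, we reject H₀.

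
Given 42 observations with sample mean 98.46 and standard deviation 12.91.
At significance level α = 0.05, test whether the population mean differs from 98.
One-sample t-test:
H₀: μ = 98
H₁: μ ≠ 98
df = n - 1 = 41
t = (x̄ - μ₀) / (s/√n) = (98.46 - 98) / (12.91/√42) = 0.231
p-value = 0.8185

Since p-value > α = 0.05, we fail to reject H₀.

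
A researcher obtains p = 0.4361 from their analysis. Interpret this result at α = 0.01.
Since p = 0.4361 > α = 0.01, fail to reject H₀.
There is insufficient evidence to reject the null hypothesis; the result is not statistically significant at the 0.01 level.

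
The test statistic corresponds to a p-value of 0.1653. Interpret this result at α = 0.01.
Since p = 0.1653 > α = 0.01, fail to reject H₀.
There is insufficient evidence to reject the null hypothesis; the result is not statistically significant at the 0.01 level.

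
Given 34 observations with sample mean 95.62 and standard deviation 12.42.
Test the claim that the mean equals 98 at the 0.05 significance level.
One-sample t-test:
H₀: μ = 98
H₁: μ ≠ 98
df = n - 1 = 33
t = (x̄ - μ₀) / (s/√n) = (95.62 - 98) / (12.42/√34) = -1.117
p-value = 0.2719

Since p-value > α = 0.05, we fail to reject H₀.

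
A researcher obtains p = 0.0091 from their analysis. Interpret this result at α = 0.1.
Since p = 0.0091 < α = 0.1, reject H₀.
There is sufficient evidence to reject the null hypothesis; the result is statistically significant at the 0.1 level.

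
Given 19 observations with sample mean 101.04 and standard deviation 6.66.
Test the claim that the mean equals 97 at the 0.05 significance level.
One-sample t-test:
H₀: μ = 97
H₁: μ ≠ 97
df = n - 1 = 18
t = (x̄ - μ₀) / (s/√n) = (101.04 - 97) / (6.66/√19) = 2.644
p-value = 0.0165

Since p-value < α = 0.05, we reject H₀.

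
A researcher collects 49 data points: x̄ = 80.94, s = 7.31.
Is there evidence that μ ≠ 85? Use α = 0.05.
One-sample t-test:
H₀: μ = 85
H₁: μ ≠ 85
df = n - 1 = 48
t = (x̄ - μ₀) / (s/√n) = (80.94 - 85) / (7.31/√49) = -3.888
p-value = 0.0003

Since p-value < α = 0.05, we reject H₀.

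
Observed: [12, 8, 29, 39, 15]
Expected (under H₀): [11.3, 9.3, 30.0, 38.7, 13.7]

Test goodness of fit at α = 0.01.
Chi-square goodness of fit test:
H₀: observed counts match expected distribution
H₁: observed counts differ from expected distribution
df = k - 1 = 4
χ² = Σ(O - E)²/E
   = (12 - 11.3)²/11.3 + (8 - 9.3)²/9.3 + (29 - 30.0)²/30.0 + (39 - 38.7)²/38.7 + (15 - 13.7)²/13.7
   = 0.043 + 0.182 + 0.033 + 0.002 + 0.123
   = 0.38
p-value = 0.9838

Since p-value > α = 0.01, we fail to reject H₀.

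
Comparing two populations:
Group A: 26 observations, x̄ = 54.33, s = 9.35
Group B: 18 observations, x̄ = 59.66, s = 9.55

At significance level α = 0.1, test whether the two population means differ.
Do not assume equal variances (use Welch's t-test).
Welch's two-sample t-test:
H₀: μ₁ = μ₂
H₁: μ₁ ≠ μ₂
s₁²/n₁ = 9.35²/26 = 3.3624,  s₂²/n₂ = 9.55²/18 = 5.0668
SE = √(s₁²/n₁ + s₂²/n₂) = √(3.3624 + 5.0668) = 2.9033
df (Welch-Satterthwaite) = (s₁²/n₁ + s₂²/n₂)² / [(s₁²/n₁)²/(n₁-1) + (s₂²/n₂)²/(n₂-1)] ≈ 36.21
t = (x̄₁ - x̄₂) / SE = (54.33 - 59.66) / 2.9033 = -5.33 / 2.9033 = -1.836
p-value = 0.0746

Since p-value < α = 0.1, we reject H₀.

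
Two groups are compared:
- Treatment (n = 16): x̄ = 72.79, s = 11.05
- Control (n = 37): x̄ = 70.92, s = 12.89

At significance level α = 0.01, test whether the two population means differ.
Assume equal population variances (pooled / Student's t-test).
Student's two-sample t-test (equal variances):
H₀: μ₁ = μ₂
H₁: μ₁ ≠ μ₂
df = n₁ + n₂ - 2 = 51
Pooled variance s_p² = [(n₁-1)s₁² + (n₂-1)s₂²] / (n₁ + n₂ - 2) = [(15)(11.05²) + (36)(12.89²)] / 51 = 153.1963
SE = √(s_p²(1/n₁ + 1/n₂)) = √(153.1963 × (1/16 + 1/37)) = 3.7034
t = (x̄₁ - x̄₂) / SE = (72.79 - 70.92) / 3.7034 = 1.87 / 3.7034 = 0.505
p-value = 0.6158

Since p-value > α = 0.01, we fail to reject H₀.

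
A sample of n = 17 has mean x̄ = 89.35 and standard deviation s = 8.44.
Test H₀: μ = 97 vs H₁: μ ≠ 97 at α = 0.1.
One-sample t-test:
H₀: μ = 97
H₁: μ ≠ 97
df = n - 1 = 16
t = (x̄ - μ₀) / (s/√n) = (89.35 - 97) / (8.44/√17) = -3.737
p-value = 0.0018

Since p-value < α = 0.1, we reject H₀.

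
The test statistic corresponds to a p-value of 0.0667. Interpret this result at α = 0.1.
Since p = 0.0667 < α = 0.1, reject H₀.
There is sufficient evidence to reject the null hypothesis; the result is statistically significant at the 0.1 level.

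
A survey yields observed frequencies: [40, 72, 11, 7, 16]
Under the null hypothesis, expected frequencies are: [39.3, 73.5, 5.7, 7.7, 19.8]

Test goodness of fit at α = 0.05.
Chi-square goodness of fit test:
H₀: observed counts match expected distribution
H₁: observed counts differ from expected distribution
df = k - 1 = 4
χ² = Σ(O - E)²/E
   = (40 - 39.3)²/39.3 + (72 - 73.5)²/73.5 + (11 - 5.7)²/5.7 + (7 - 7.7)²/7.7 + (16 - 19.8)²/19.8
   = 0.012 + 0.031 + 4.928 + 0.064 + 0.729
   = 5.76
p-value = 0.2175

Since p-value > α = 0.05, we fail to reject H₀.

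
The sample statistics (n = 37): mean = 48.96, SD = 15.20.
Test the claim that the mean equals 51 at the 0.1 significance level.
One-sample t-test:
H₀: μ = 51
H₁: μ ≠ 51
df = n - 1 = 36
t = (x̄ - μ₀) / (s/√n) = (48.96 - 51) / (15.20/√37) = -0.816
p-value = 0.4197

Since p-value > α = 0.1, we fail to reject H₀.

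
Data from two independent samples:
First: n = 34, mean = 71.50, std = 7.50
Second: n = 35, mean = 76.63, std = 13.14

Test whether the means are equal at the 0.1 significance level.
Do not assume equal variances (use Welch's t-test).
Welch's two-sample t-test:
H₀: μ₁ = μ₂
H₁: μ₁ ≠ μ₂
s₁²/n₁ = 7.50²/34 = 1.6544,  s₂²/n₂ = 13.14²/35 = 4.9331
SE = √(s₁²/n₁ + s₂²/n₂) = √(1.6544 + 4.9331) = 2.5666
df (Welch-Satterthwaite) = (s₁²/n₁ + s₂²/n₂)² / [(s₁²/n₁)²/(n₁-1) + (s₂²/n₂)²/(n₂-1)] ≈ 54.33
t = (x̄₁ - x̄₂) / SE = (71.50 - 76.63) / 2.5666 = -5.13 / 2.5666 = -1.999
p-value = 0.0507

Since p-value < α = 0.1, we reject H₀.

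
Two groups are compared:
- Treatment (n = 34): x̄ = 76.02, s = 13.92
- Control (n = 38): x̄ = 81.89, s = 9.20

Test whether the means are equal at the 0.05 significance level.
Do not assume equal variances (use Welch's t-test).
Welch's two-sample t-test:
H₀: μ₁ = μ₂
H₁: μ₁ ≠ μ₂
s₁²/n₁ = 13.92²/34 = 5.6990,  s₂²/n₂ = 9.20²/38 = 2.2274
SE = √(s₁²/n₁ + s₂²/n₂) = √(5.6990 + 2.2274) = 2.8154
df (Welch-Satterthwaite) = (s₁²/n₁ + s₂²/n₂)² / [(s₁²/n₁)²/(n₁-1) + (s₂²/n₂)²/(n₂-1)] ≈ 56.18
t = (x̄₁ - x̄₂) / SE = (76.02 - 81.89) / 2.8154 = -5.87 / 2.8154 = -2.085
p-value = 0.0416

Since p-value < α = 0.05, we reject H₀.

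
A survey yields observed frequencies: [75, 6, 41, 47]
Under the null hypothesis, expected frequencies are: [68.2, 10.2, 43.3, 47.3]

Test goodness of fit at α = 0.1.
Chi-square goodness of fit test:
H₀: observed counts match expected distribution
H₁: observed counts differ from expected distribution
df = k - 1 = 3
χ² = Σ(O - E)²/E
   = (75 - 68.2)²/68.2 + (6 - 10.2)²/10.2 + (41 - 43.3)²/43.3 + (47 - 47.3)²/47.3
   = 0.678 + 1.729 + 0.122 + 0.002
   = 2.53
p-value = 0.4696

Since p-value > α = 0.1, we fail to reject H₀.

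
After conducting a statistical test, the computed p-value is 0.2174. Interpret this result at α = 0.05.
Since p = 0.2174 > α = 0.05, fail to reject H₀.
There is insufficient evidence to reject the null hypothesis; the result is not statistically significant at the 0.05 level.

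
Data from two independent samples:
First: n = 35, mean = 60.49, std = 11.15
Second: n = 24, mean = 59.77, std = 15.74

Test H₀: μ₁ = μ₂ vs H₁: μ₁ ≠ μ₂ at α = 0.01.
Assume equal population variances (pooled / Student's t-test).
Student's two-sample t-test (equal variances):
H₀: μ₁ = μ₂
H₁: μ₁ ≠ μ₂
df = n₁ + n₂ - 2 = 57
Pooled variance s_p² = [(n₁-1)s₁² + (n₂-1)s₂²] / (n₁ + n₂ - 2) = [(34)(11.15²) + (23)(15.74²)] / 57 = 174.1256
SE = √(s_p²(1/n₁ + 1/n₂)) = √(174.1256 × (1/35 + 1/24)) = 3.4972
t = (x̄₁ - x̄₂) / SE = (60.49 - 59.77) / 3.4972 = 0.72 / 3.4972 = 0.206
p-value = 0.8376

Since p-value > α = 0.01, we fail to reject H₀.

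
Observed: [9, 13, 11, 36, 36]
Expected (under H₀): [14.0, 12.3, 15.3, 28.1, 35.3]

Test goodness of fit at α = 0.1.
Chi-square goodness of fit test:
H₀: observed counts match expected distribution
H₁: observed counts differ from expected distribution
df = k - 1 = 4
χ² = Σ(O - E)²/E
   = (9 - 14.0)²/14.0 + (13 - 12.3)²/12.3 + (11 - 15.3)²/15.3 + (36 - 28.1)²/28.1 + (36 - 35.3)²/35.3
   = 1.786 + 0.040 + 1.208 + 2.221 + 0.014
   = 5.27
p-value = 0.2608

Since p-value > α = 0.1, we fail to reject H₀.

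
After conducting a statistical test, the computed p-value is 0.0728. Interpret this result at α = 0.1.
Since p = 0.0728 < α = 0.1, reject H₀.
There is sufficient evidence to reject the null hypothesis; the result is statistically significant at the 0.1 level.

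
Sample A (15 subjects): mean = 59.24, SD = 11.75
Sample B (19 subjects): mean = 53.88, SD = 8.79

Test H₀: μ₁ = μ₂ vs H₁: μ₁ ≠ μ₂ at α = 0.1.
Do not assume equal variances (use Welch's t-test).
Welch's two-sample t-test:
H₀: μ₁ = μ₂
H₁: μ₁ ≠ μ₂
s₁²/n₁ = 11.75²/15 = 9.2042,  s₂²/n₂ = 8.79²/19 = 4.0665
SE = √(s₁²/n₁ + s₂²/n₂) = √(9.2042 + 4.0665) = 3.6429
df (Welch-Satterthwaite) = (s₁²/n₁ + s₂²/n₂)² / [(s₁²/n₁)²/(n₁-1) + (s₂²/n₂)²/(n₂-1)] ≈ 25.27
t = (x̄₁ - x̄₂) / SE = (59.24 - 53.88) / 3.6429 = 5.36 / 3.6429 = 1.471
p-value = 0.1535

Since p-value > α = 0.1, we fail to reject H₀.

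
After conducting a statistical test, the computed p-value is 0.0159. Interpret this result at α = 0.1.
Since p = 0.0159 < α = 0.1, reject H₀.
There is sufficient evidence to reject the null hypothesis; the result is statistically significant at the 0.1 level.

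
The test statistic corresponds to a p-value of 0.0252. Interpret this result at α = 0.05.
Since p = 0.0252 < α = 0.05, reject H₀.
There is sufficient evidence to reject the null hypothesis; the result is statistically significant at the 0.05 level.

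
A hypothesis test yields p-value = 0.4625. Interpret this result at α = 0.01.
Since p = 0.4625 > α = 0.01, fail to reject H₀.
There is insufficient evidence to reject the null hypothesis; the result is not statistically significant at the 0.01 level.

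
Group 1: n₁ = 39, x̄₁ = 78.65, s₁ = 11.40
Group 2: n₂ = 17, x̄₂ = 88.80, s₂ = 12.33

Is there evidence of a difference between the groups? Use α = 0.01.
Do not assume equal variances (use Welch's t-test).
Welch's two-sample t-test:
H₀: μ₁ = μ₂
H₁: μ₁ ≠ μ₂
s₁²/n₁ = 11.40²/39 = 3.3323,  s₂²/n₂ = 12.33²/17 = 8.9429
SE = √(s₁²/n₁ + s₂²/n₂) = √(3.3323 + 8.9429) = 3.5036
df (Welch-Satterthwaite) = (s₁²/n₁ + s₂²/n₂)² / [(s₁²/n₁)²/(n₁-1) + (s₂²/n₂)²/(n₂-1)] ≈ 28.48
t = (x̄₁ - x̄₂) / SE = (78.65 - 88.80) / 3.5036 = -10.15 / 3.5036 = -2.897
p-value = 0.0072

Since p-value < α = 0.01, we reject H₀.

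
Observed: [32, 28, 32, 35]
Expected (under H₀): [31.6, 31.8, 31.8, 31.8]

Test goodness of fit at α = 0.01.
Chi-square goodness of fit test:
H₀: observed counts match expected distribution
H₁: observed counts differ from expected distribution
df = k - 1 = 3
χ² = Σ(O - E)²/E
   = (32 - 31.6)²/31.6 + (28 - 31.8)²/31.8 + (32 - 31.8)²/31.8 + (35 - 31.8)²/31.8
   = 0.005 + 0.454 + 0.001 + 0.322
   = 0.78
p-value = 0.8537

Since p-value > α = 0.01, we fail to reject H₀.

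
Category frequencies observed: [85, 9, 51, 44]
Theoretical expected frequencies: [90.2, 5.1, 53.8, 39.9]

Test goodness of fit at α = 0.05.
Chi-square goodness of fit test:
H₀: observed counts match expected distribution
H₁: observed counts differ from expected distribution
df = k - 1 = 3
χ² = Σ(O - E)²/E
   = (85 - 90.2)²/90.2 + (9 - 5.1)²/5.1 + (51 - 53.8)²/53.8 + (44 - 39.9)²/39.9
   = 0.300 + 2.982 + 0.146 + 0.421
   = 3.85
p-value = 0.2782

Since p-value > α = 0.05, we fail to reject H₀.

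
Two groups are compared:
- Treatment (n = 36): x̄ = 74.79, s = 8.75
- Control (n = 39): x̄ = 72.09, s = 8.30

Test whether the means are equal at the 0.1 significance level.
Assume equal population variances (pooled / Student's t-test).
Student's two-sample t-test (equal variances):
H₀: μ₁ = μ₂
H₁: μ₁ ≠ μ₂
df = n₁ + n₂ - 2 = 73
Pooled variance s_p² = [(n₁-1)s₁² + (n₂-1)s₂²] / (n₁ + n₂ - 2) = [(35)(8.75²) + (38)(8.30²)] / 73 = 72.5686
SE = √(s_p²(1/n₁ + 1/n₂)) = √(72.5686 × (1/36 + 1/39)) = 1.9689
t = (x̄₁ - x̄₂) / SE = (74.79 - 72.09) / 1.9689 = 2.70 / 1.9689 = 1.371
p-value = 0.1745

Since p-value > α = 0.1, we fail to reject H₀.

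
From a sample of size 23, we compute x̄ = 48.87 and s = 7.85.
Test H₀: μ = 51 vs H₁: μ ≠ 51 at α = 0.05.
One-sample t-test:
H₀: μ = 51
H₁: μ ≠ 51
df = n - 1 = 22
t = (x̄ - μ₀) / (s/√n) = (48.87 - 51) / (7.85/√23) = -1.301
p-value = 0.2066

Since p-value > α = 0.05, we fail to reject H₀.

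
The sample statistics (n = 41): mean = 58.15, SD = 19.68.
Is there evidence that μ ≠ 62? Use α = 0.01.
One-sample t-test:
H₀: μ = 62
H₁: μ ≠ 62
df = n - 1 = 40
t = (x̄ - μ₀) / (s/√n) = (58.15 - 62) / (19.68/√41) = -1.253
p-value = 0.2176

Since p-value > α = 0.01, we fail to reject H₀.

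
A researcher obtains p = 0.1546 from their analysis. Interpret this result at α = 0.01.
Since p = 0.1546 > α = 0.01, fail to reject H₀.
There is insufficient evidence to reject the null hypothesis; the result is not statistically significant at the 0.01 level.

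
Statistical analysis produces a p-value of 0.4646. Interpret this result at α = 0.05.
Since p = 0.4646 > α = 0.05, fail to reject H₀.
There is insufficient evidence to reject the null hypothesis; the result is not statistically significant at the 0.05 level.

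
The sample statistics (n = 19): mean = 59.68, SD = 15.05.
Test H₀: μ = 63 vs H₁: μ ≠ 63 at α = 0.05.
One-sample t-test:
H₀: μ = 63
H₁: μ ≠ 63
df = n - 1 = 18
t = (x̄ - μ₀) / (s/√n) = (59.68 - 63) / (15.05/√19) = -0.962
p-value = 0.3490

Since p-value > α = 0.05, we fail to reject H₀.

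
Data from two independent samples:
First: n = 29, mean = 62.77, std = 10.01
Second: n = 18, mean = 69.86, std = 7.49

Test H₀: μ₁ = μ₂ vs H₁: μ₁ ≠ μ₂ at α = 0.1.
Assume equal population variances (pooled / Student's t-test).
Student's two-sample t-test (equal variances):
H₀: μ₁ = μ₂
H₁: μ₁ ≠ μ₂
df = n₁ + n₂ - 2 = 45
Pooled variance s_p² = [(n₁-1)s₁² + (n₂-1)s₂²] / (n₁ + n₂ - 2) = [(28)(10.01²) + (17)(7.49²)] / 45 = 83.5401
SE = √(s_p²(1/n₁ + 1/n₂)) = √(83.5401 × (1/29 + 1/18)) = 2.7426
t = (x̄₁ - x̄₂) / SE = (62.77 - 69.86) / 2.7426 = -7.09 / 2.7426 = -2.585
p-value = 0.0130

Since p-value < α = 0.1, we reject H₀.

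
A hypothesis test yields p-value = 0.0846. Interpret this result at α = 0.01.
Since p = 0.0846 > α = 0.01, fail to reject H₀.
There is insufficient evidence to reject the null hypothesis; the result is not statistically significant at the 0.01 level.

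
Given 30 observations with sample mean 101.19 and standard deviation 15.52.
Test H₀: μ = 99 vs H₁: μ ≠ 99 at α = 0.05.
One-sample t-test:
H₀: μ = 99
H₁: μ ≠ 99
df = n - 1 = 29
t = (x̄ - μ₀) / (s/√n) = (101.19 - 99) / (15.52/√30) = 0.773
p-value = 0.4458

Since p-value > α = 0.05, we fail to reject H₀.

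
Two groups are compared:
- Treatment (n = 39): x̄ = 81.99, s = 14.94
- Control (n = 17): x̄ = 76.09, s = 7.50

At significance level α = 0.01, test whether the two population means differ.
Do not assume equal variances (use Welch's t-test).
Welch's two-sample t-test:
H₀: μ₁ = μ₂
H₁: μ₁ ≠ μ₂
s₁²/n₁ = 14.94²/39 = 5.7232,  s₂²/n₂ = 7.50²/17 = 3.3088
SE = √(s₁²/n₁ + s₂²/n₂) = √(5.7232 + 3.3088) = 3.0053
df (Welch-Satterthwaite) = (s₁²/n₁ + s₂²/n₂)² / [(s₁²/n₁)²/(n₁-1) + (s₂²/n₂)²/(n₂-1)] ≈ 52.76
t = (x̄₁ - x̄₂) / SE = (81.99 - 76.09) / 3.0053 = 5.90 / 3.0053 = 1.963
p-value = 0.0549

Since p-value > α = 0.01, we fail to reject H₀.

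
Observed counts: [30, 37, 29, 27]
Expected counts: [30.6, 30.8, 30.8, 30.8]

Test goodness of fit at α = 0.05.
Chi-square goodness of fit test:
H₀: observed counts match expected distribution
H₁: observed counts differ from expected distribution
df = k - 1 = 3
χ² = Σ(O - E)²/E
   = (30 - 30.6)²/30.6 + (37 - 30.8)²/30.8 + (29 - 30.8)²/30.8 + (27 - 30.8)²/30.8
   = 0.012 + 1.248 + 0.105 + 0.469
   = 1.83
p-value = 0.6076

Since p-value > α = 0.05, we fail to reject H₀.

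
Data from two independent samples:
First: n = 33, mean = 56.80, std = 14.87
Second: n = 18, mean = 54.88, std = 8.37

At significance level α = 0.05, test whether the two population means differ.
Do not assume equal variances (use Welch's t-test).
Welch's two-sample t-test:
H₀: μ₁ = μ₂
H₁: μ₁ ≠ μ₂
s₁²/n₁ = 14.87²/33 = 6.7005,  s₂²/n₂ = 8.37²/18 = 3.8920
SE = √(s₁²/n₁ + s₂²/n₂) = √(6.7005 + 3.8920) = 3.2546
df (Welch-Satterthwaite) = (s₁²/n₁ + s₂²/n₂)² / [(s₁²/n₁)²/(n₁-1) + (s₂²/n₂)²/(n₂-1)] ≈ 48.91
t = (x̄₁ - x̄₂) / SE = (56.80 - 54.88) / 3.2546 = 1.92 / 3.2546 = 0.590
p-value = 0.5580

Since p-value > α = 0.05, we fail to reject H₀.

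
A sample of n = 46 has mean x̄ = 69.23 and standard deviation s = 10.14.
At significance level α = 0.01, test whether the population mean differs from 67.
One-sample t-test:
H₀: μ = 67
H₁: μ ≠ 67
df = n - 1 = 45
t = (x̄ - μ₀) / (s/√n) = (69.23 - 67) / (10.14/√46) = 1.492
p-value = 0.1428

Since p-value > α = 0.01, we fail to reject H₀.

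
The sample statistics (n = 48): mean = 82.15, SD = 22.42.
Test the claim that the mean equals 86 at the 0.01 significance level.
One-sample t-test:
H₀: μ = 86
H₁: μ ≠ 86
df = n - 1 = 47
t = (x̄ - μ₀) / (s/√n) = (82.15 - 86) / (22.42/√48) = -1.190
p-value = 0.2401

Since p-value > α = 0.01, we fail to reject H₀.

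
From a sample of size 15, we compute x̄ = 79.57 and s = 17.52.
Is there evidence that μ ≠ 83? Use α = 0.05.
One-sample t-test:
H₀: μ = 83
H₁: μ ≠ 83
df = n - 1 = 14
t = (x̄ - μ₀) / (s/√n) = (79.57 - 83) / (17.52/√15) = -0.758
p-value = 0.4609

Since p-value > α = 0.05, we fail to reject H₀.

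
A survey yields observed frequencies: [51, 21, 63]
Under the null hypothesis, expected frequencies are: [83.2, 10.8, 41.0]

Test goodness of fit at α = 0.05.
Chi-square goodness of fit test:
H₀: observed counts match expected distribution
H₁: observed counts differ from expected distribution
df = k - 1 = 2
χ² = Σ(O - E)²/E
   = (51 - 83.2)²/83.2 + (21 - 10.8)²/10.8 + (63 - 41.0)²/41.0
   = 12.462 + 9.633 + 11.805
   = 33.90
p-value < 0.0001

Since p-value < α = 0.05, we reject H₀.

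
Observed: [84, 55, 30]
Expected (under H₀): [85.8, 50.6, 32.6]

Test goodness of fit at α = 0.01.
Chi-square goodness of fit test:
H₀: observed counts match expected distribution
H₁: observed counts differ from expected distribution
df = k - 1 = 2
χ² = Σ(O - E)²/E
   = (84 - 85.8)²/85.8 + (55 - 50.6)²/50.6 + (30 - 32.6)²/32.6
   = 0.038 + 0.383 + 0.207
   = 0.63
p-value = 0.7306

Since p-value > α = 0.01, we fail to reject H₀.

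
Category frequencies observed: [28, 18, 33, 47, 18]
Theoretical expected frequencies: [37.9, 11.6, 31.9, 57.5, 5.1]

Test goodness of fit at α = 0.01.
Chi-square goodness of fit test:
H₀: observed counts match expected distribution
H₁: observed counts differ from expected distribution
df = k - 1 = 4
χ² = Σ(O - E)²/E
   = (28 - 37.9)²/37.9 + (18 - 11.6)²/11.6 + (33 - 31.9)²/31.9 + (47 - 57.5)²/57.5 + (18 - 5.1)²/5.1
   = 2.586 + 3.531 + 0.038 + 1.917 + 32.629
   = 40.70
p-value < 0.0001

Since p-value < α = 0.01, we reject H₀.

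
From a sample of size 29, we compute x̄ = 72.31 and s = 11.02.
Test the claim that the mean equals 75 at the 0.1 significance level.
One-sample t-test:
H₀: μ = 75
H₁: μ ≠ 75
df = n - 1 = 28
t = (x̄ - μ₀) / (s/√n) = (72.31 - 75) / (11.02/√29) = -1.315
p-value = 0.1993

Since p-value > α = 0.1, we fail to reject H₀.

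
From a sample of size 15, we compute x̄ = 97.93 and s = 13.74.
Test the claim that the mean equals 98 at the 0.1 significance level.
One-sample t-test:
H₀: μ = 98
H₁: μ ≠ 98
df = n - 1 = 14
t = (x̄ - μ₀) / (s/√n) = (97.93 - 98) / (13.74/√15) = -0.020
p-value = 0.9845

Since p-value > α = 0.1, we fail to reject H₀.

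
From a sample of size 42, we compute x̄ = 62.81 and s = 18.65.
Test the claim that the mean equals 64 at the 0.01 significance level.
One-sample t-test:
H₀: μ = 64
H₁: μ ≠ 64
df = n - 1 = 41
t = (x̄ - μ₀) / (s/√n) = (62.81 - 64) / (18.65/√42) = -0.414
p-value = 0.6814

Since p-value > α = 0.01, we fail to reject H₀.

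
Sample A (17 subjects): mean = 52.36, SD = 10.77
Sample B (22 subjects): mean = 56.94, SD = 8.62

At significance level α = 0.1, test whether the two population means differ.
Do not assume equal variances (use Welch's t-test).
Welch's two-sample t-test:
H₀: μ₁ = μ₂
H₁: μ₁ ≠ μ₂
s₁²/n₁ = 10.77²/17 = 6.8231,  s₂²/n₂ = 8.62²/22 = 3.3775
SE = √(s₁²/n₁ + s₂²/n₂) = √(6.8231 + 3.3775) = 3.1938
df (Welch-Satterthwaite) = (s₁²/n₁ + s₂²/n₂)² / [(s₁²/n₁)²/(n₁-1) + (s₂²/n₂)²/(n₂-1)] ≈ 30.13
t = (x̄₁ - x̄₂) / SE = (52.36 - 56.94) / 3.1938 = -4.58 / 3.1938 = -1.434
p-value = 0.1619

Since p-value > α = 0.1, we fail to reject H₀.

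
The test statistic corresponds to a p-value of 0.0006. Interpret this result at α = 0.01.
Since p = 0.0006 < α = 0.01, reject H₀.
There is sufficient evidence to reject the null hypothesis; the result is statistically significant at the 0.01 level.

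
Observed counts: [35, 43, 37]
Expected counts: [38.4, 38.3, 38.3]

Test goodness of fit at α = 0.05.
Chi-square goodness of fit test:
H₀: observed counts match expected distribution
H₁: observed counts differ from expected distribution
df = k - 1 = 2
χ² = Σ(O - E)²/E
   = (35 - 38.4)²/38.4 + (43 - 38.3)²/38.3 + (37 - 38.3)²/38.3
   = 0.301 + 0.577 + 0.044
   = 0.92
p-value = 0.6307

Since p-value > α = 0.05, we fail to reject H₀.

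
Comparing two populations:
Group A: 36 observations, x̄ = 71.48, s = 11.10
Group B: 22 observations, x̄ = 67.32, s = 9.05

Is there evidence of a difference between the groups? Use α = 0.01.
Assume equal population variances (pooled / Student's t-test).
Student's two-sample t-test (equal variances):
H₀: μ₁ = μ₂
H₁: μ₁ ≠ μ₂
df = n₁ + n₂ - 2 = 56
Pooled variance s_p² = [(n₁-1)s₁² + (n₂-1)s₂²] / (n₁ + n₂ - 2) = [(35)(11.10²) + (21)(9.05²)] / 56 = 107.7197
SE = √(s_p²(1/n₁ + 1/n₂)) = √(107.7197 × (1/36 + 1/22)) = 2.8087
t = (x̄₁ - x̄₂) / SE = (71.48 - 67.32) / 2.8087 = 4.16 / 2.8087 = 1.481
p-value = 0.1442

Since p-value > α = 0.01, we fail to reject H₀.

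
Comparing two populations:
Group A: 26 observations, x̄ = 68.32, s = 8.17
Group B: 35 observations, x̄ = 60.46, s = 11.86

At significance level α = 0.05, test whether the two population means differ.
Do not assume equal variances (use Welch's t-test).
Welch's two-sample t-test:
H₀: μ₁ = μ₂
H₁: μ₁ ≠ μ₂
s₁²/n₁ = 8.17²/26 = 2.5673,  s₂²/n₂ = 11.86²/35 = 4.0188
SE = √(s₁²/n₁ + s₂²/n₂) = √(2.5673 + 4.0188) = 2.5663
df (Welch-Satterthwaite) = (s₁²/n₁ + s₂²/n₂)² / [(s₁²/n₁)²/(n₁-1) + (s₂²/n₂)²/(n₂-1)] ≈ 58.72
t = (x̄₁ - x̄₂) / SE = (68.32 - 60.46) / 2.5663 = 7.86 / 2.5663 = 3.063
p-value = 0.0033

Since p-value < α = 0.05, we reject H₀.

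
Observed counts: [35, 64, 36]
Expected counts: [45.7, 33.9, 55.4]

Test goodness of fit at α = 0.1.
Chi-square goodness of fit test:
H₀: observed counts match expected distribution
H₁: observed counts differ from expected distribution
df = k - 1 = 2
χ² = Σ(O - E)²/E
   = (35 - 45.7)²/45.7 + (64 - 33.9)²/33.9 + (36 - 55.4)²/55.4
   = 2.505 + 26.726 + 6.794
   = 36.02
p-value < 0.0001

Since p-value < α = 0.1, we reject H₀.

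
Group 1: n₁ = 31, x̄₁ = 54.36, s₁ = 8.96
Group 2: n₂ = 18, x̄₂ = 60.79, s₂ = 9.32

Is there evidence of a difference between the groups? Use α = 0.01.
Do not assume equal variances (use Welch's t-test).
Welch's two-sample t-test:
H₀: μ₁ = μ₂
H₁: μ₁ ≠ μ₂
s₁²/n₁ = 8.96²/31 = 2.5897,  s₂²/n₂ = 9.32²/18 = 4.8257
SE = √(s₁²/n₁ + s₂²/n₂) = √(2.5897 + 4.8257) = 2.7231
df (Welch-Satterthwaite) = (s₁²/n₁ + s₂²/n₂)² / [(s₁²/n₁)²/(n₁-1) + (s₂²/n₂)²/(n₂-1)] ≈ 34.51
t = (x̄₁ - x̄₂) / SE = (54.36 - 60.79) / 2.7231 = -6.43 / 2.7231 = -2.361
p-value = 0.0240

Since p-value > α = 0.01, we fail to reject H₀.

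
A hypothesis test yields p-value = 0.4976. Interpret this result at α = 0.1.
Since p = 0.4976 > α = 0.1, fail to reject H₀.
There is insufficient evidence to reject the null hypothesis; the result is not statistically significant at the 0.1 level.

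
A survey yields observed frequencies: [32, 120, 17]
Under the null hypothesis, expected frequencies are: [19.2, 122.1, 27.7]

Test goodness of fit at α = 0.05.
Chi-square goodness of fit test:
H₀: observed counts match expected distribution
H₁: observed counts differ from expected distribution
df = k - 1 = 2
χ² = Σ(O - E)²/E
   = (32 - 19.2)²/19.2 + (120 - 122.1)²/122.1 + (17 - 27.7)²/27.7
   = 8.533 + 0.036 + 4.133
   = 12.70
p-value = 0.0017

Since p-value < α = 0.05, we reject H₀.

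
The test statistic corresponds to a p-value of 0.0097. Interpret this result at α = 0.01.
Since p = 0.0097 < α = 0.01, reject H₀.
There is sufficient evidence to reject the null hypothesis; the result is statistically significant at the 0.01 level.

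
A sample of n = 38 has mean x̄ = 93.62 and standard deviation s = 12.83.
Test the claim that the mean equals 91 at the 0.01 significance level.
One-sample t-test:
H₀: μ = 91
H₁: μ ≠ 91
df = n - 1 = 37
t = (x̄ - μ₀) / (s/√n) = (93.62 - 91) / (12.83/√38) = 1.259
p-value = 0.2160

Since p-value > α = 0.01, we fail to reject H₀.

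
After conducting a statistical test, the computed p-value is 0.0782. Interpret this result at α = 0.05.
Since p = 0.0782 > α = 0.05, fail to reject H₀.
There is insufficient evidence to reject the null hypothesis; the result is not statistically significant at the 0.05 level.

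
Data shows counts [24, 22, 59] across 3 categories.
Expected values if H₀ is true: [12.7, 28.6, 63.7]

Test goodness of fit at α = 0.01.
Chi-square goodness of fit test:
H₀: observed counts match expected distribution
H₁: observed counts differ from expected distribution
df = k - 1 = 2
χ² = Σ(O - E)²/E
   = (24 - 12.7)²/12.7 + (22 - 28.6)²/28.6 + (59 - 63.7)²/63.7
   = 10.054 + 1.523 + 0.347
   = 11.92
p-value = 0.0026

Since p-value < α = 0.01, we reject H₀.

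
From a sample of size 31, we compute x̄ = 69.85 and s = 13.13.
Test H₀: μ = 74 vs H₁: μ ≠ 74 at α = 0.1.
One-sample t-test:
H₀: μ = 74
H₁: μ ≠ 74
df = n - 1 = 30
t = (x̄ - μ₀) / (s/√n) = (69.85 - 74) / (13.13/√31) = -1.760
p-value = 0.0886

Since p-value < α = 0.1, we reject H₀.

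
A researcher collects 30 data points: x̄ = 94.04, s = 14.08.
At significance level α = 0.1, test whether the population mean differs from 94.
One-sample t-test:
H₀: μ = 94
H₁: μ ≠ 94
df = n - 1 = 29
t = (x̄ - μ₀) / (s/√n) = (94.04 - 94) / (14.08/√30) = 0.016
p-value = 0.9877

Since p-value > α = 0.1, we fail to reject H₀.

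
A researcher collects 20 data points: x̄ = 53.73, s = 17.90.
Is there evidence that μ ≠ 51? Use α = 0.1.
One-sample t-test:
H₀: μ = 51
H₁: μ ≠ 51
df = n - 1 = 19
t = (x̄ - μ₀) / (s/√n) = (53.73 - 51) / (17.90/√20) = 0.682
p-value = 0.5034

Since p-value > α = 0.1, we fail to reject H₀.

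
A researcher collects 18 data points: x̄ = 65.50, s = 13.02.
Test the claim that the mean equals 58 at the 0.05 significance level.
One-sample t-test:
H₀: μ = 58
H₁: μ ≠ 58
df = n - 1 = 17
t = (x̄ - μ₀) / (s/√n) = (65.50 - 58) / (13.02/√18) = 2.444
p-value = 0.0257

Since p-value < α = 0.05, we reject H₀.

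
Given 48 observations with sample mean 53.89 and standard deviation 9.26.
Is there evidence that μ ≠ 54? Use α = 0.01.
One-sample t-test:
H₀: μ = 54
H₁: μ ≠ 54
df = n - 1 = 47
t = (x̄ - μ₀) / (s/√n) = (53.89 - 54) / (9.26/√48) = -0.082
p-value = 0.9348

Since p-value > α = 0.01, we fail to reject H₀.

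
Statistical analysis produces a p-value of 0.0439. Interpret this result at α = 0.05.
Since p = 0.0439 < α = 0.05, reject H₀.
There is sufficient evidence to reject the null hypothesis; the result is statistically significant at the 0.05 level.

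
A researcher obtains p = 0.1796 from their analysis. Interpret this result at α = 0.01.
Since p = 0.1796 > α = 0.01, fail to reject H₀.
There is insufficient evidence to reject the null hypothesis; the result is not statistically significant at the 0.01 level.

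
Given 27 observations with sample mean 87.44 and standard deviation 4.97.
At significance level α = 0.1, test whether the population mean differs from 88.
One-sample t-test:
H₀: μ = 88
H₁: μ ≠ 88
df = n - 1 = 26
t = (x̄ - μ₀) / (s/√n) = (87.44 - 88) / (4.97/√27) = -0.585
p-value = 0.5633

Since p-value > α = 0.1, we fail to reject H₀.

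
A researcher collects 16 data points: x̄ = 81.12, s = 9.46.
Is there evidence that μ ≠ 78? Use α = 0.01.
One-sample t-test:
H₀: μ = 78
H₁: μ ≠ 78
df = n - 1 = 15
t = (x̄ - μ₀) / (s/√n) = (81.12 - 78) / (9.46/√16) = 1.319
p-value = 0.2069

Since p-value > α = 0.01, we fail to reject H₀.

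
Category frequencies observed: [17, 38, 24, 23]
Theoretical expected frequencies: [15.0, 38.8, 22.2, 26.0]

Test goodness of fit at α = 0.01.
Chi-square goodness of fit test:
H₀: observed counts match expected distribution
H₁: observed counts differ from expected distribution
df = k - 1 = 3
χ² = Σ(O - E)²/E
   = (17 - 15.0)²/15.0 + (38 - 38.8)²/38.8 + (24 - 22.2)²/22.2 + (23 - 26.0)²/26.0
   = 0.267 + 0.016 + 0.146 + 0.346
   = 0.78
p-value = 0.8554

Since p-value > α = 0.01, we fail to reject H₀.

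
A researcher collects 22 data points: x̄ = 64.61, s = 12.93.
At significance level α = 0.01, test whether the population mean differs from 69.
One-sample t-test:
H₀: μ = 69
H₁: μ ≠ 69
df = n - 1 = 21
t = (x̄ - μ₀) / (s/√n) = (64.61 - 69) / (12.93/√22) = -1.592
p-value = 0.1262

Since p-value > α = 0.01, we fail to reject H₀.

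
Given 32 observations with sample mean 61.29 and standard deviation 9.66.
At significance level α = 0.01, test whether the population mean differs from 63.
One-sample t-test:
H₀: μ = 63
H₁: μ ≠ 63
df = n - 1 = 31
t = (x̄ - μ₀) / (s/√n) = (61.29 - 63) / (9.66/√32) = -1.001
p-value = 0.3244

Since p-value > α = 0.01, we fail to reject H₀.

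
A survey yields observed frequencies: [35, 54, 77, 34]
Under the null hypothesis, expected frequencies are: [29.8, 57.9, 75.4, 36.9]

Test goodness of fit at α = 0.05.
Chi-square goodness of fit test:
H₀: observed counts match expected distribution
H₁: observed counts differ from expected distribution
df = k - 1 = 3
χ² = Σ(O - E)²/E
   = (35 - 29.8)²/29.8 + (54 - 57.9)²/57.9 + (77 - 75.4)²/75.4 + (34 - 36.9)²/36.9
   = 0.907 + 0.263 + 0.034 + 0.228
   = 1.43
p-value = 0.6981

Since p-value > α = 0.05, we fail to reject H₀.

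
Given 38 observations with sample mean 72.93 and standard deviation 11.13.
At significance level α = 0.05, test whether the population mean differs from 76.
One-sample t-test:
H₀: μ = 76
H₁: μ ≠ 76
df = n - 1 = 37
t = (x̄ - μ₀) / (s/√n) = (72.93 - 76) / (11.13/√38) = -1.700
p-value = 0.0975

Since p-value > α = 0.05, we fail to reject H₀.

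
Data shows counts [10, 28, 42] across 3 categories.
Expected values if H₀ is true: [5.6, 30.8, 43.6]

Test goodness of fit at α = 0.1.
Chi-square goodness of fit test:
H₀: observed counts match expected distribution
H₁: observed counts differ from expected distribution
df = k - 1 = 2
χ² = Σ(O - E)²/E
   = (10 - 5.6)²/5.6 + (28 - 30.8)²/30.8 + (42 - 43.6)²/43.6
   = 3.457 + 0.255 + 0.059
   = 3.77
p-value = 0.1518

Since p-value > α = 0.1, we fail to reject H₀.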